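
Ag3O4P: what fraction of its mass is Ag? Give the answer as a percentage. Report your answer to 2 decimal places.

Molar mass = 3(107.87) + 4(16.00) + 1(30.97) = 418.580 g/mol
Mass of Ag per mole = 3 × 107.87 = 323.610 g
% Ag = 323.610 / 418.580 × 100 = 77.31%

77.31%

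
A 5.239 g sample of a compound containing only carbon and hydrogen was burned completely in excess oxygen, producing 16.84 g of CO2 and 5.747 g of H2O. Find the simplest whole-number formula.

C3H5

mol C = 16.84 / 44.01 = 0.3826; mass C = 0.3826 × 12.01 = 4.596 g
mol H = 2 × (5.747 / 18.02) = 0.6378; mass H = 0.6378 × 1.008 = 0.6429 g
Divide by the smallest (0.3826 mol C): C 1.000, H 1.667
Scaling by 3: C 3.00, H 5.00 → C3H5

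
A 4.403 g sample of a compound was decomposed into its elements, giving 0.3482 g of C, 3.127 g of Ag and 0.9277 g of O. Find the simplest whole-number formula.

Moles — C: 0.3482 / 12.01 = 0.02899 mol; Ag: 3.127 / 107.87 = 0.02899 mol; O: 0.9277 / 16.00 = 0.05798 mol
Smallest is Ag at 0.02899 mol; normalising gives C 1.000, Ag 1.000, O 2.000
≈ 1:1:2 → CAgO2

CAgO2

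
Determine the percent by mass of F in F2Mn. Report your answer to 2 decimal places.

40.89%

Molar mass = 2(19.00) + 1(54.94) = 92.940 g/mol
Mass of F per mole = 2 × 19.00 = 38.000 g
% F = 38.000 / 92.940 × 100 = 40.89%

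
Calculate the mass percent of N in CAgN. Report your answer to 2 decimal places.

10.46%

Molar mass = 1(12.01) + 1(107.87) + 1(14.01) = 133.890 g/mol
Mass of N per mole = 1 × 14.01 = 14.010 g
% N = 14.010 / 133.890 × 100 = 10.46%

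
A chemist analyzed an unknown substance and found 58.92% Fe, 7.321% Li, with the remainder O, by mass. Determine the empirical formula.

FeLiO2

Assume 100 g: 58.92 g Fe, 7.321 g Li, 33.759 g O.
Moles — Fe: 58.92 / 55.85 = 1.055 mol; Li: 7.321 / 6.94 = 1.055 mol; O: 33.759 / 16.00 = 2.11 mol
Divide by the smallest (1.055 mol Li): Fe 1.000, Li 1.000, O 2.000
→ FeLiO2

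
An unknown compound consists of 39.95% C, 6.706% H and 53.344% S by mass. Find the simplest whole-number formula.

C2H4S

Assume 100 g: 39.95 g C, 6.706 g H, 53.344 g S.
n(C) = 39.95/12.01 = 3.326, n(H) = 6.706/1.008 = 6.653, n(S) = 53.344/32.07 = 1.663
Smallest is S at 1.663 mol; normalising gives C 2.000, H 4.000, S 1.000
≈ 2:4:1 → C2H4S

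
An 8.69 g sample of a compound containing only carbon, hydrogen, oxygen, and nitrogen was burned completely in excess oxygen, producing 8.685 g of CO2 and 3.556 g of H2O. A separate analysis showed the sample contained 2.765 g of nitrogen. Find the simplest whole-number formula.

CH2NO

mol C = 8.685 / 44.01 = 0.1973; mass C = 0.1973 × 12.01 = 2.370 g
mol H = 2 × (3.556 / 18.02) = 0.3947; mass H = 0.3947 × 1.008 = 0.3978 g
mol N = 2.765 / 14.01 = 0.1974
mass O = 8.69 − (5.533) = 3.157 g → mol O = 0.1973
Smallest is O at 0.1973 mol; normalising gives C 1.000, H 2.000, N 1.000, O 1.000
Ratio ≈ 1:2:1:1, so the empirical formula is CH2NO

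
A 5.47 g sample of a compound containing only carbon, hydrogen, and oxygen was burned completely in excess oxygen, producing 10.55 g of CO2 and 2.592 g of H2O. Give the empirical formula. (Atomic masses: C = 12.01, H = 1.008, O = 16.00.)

mol C = 10.55 / 44.01 = 0.2397; mass C = 0.2397 × 12.01 = 2.879 g
mol H = 2 × (2.592 / 18.02) = 0.2877; mass H = 0.2877 × 1.008 = 0.2900 g
mass O = 5.47 − (3.169) = 2.301 g → mol O = 0.1438
Divide by the smallest (0.1438 mol O): C 1.667, H 2.000, O 1.000
Multiply by 3: C 5.00, H 6.00, O 3.00 → C5H6O3

C5H6O3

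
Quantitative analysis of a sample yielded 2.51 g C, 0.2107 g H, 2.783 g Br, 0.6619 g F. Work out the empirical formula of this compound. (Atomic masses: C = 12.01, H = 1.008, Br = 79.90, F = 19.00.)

C6H6BrF

Moles — C: 2.51 / 12.01 = 0.209 mol; H: 0.2107 / 1.008 = 0.209 mol; Br: 2.783 / 79.90 = 0.03483 mol; F: 0.6619 / 19.00 = 0.03484 mol
Smallest is Br at 0.03483 mol; normalising gives C 6.000, H 6.001, Br 1.000, F 1.000
Ratio ≈ 6:6:1:1, so the empirical formula is C6H6BrF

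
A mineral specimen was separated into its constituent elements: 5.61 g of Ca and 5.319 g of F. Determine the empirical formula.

Ca: 5.61 g ÷ 40.08 g/mol = 0.14 mol
F: 5.319 g ÷ 19.00 g/mol = 0.2799 mol
Divide by the smallest (0.14 mol Ca): Ca 1.000, F 2.000
→ CaF2

CaF2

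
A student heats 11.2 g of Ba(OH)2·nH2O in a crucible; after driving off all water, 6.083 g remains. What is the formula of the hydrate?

Ba(OH)2·8H2O

Mass of water lost = 11.2 − 6.083 = 5.117 g → 5.117 / 18.02 = 0.284 mol H2O
Molar mass of Ba(OH)2 = 171.35 g/mol → mol Ba(OH)2 = 6.083 / 171.35 = 0.0355
n = 0.284 / 0.0355 = 8.00 ≈ 8 → Ba(OH)2·8H2O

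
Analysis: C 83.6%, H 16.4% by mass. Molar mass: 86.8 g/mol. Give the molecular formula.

Assume 100 g: 83.6 g C, 16.4 g H.
n(C) = 83.6/12.01 = 6.961, n(H) = 16.4/1.008 = 16.27
Ratios (÷ 6.961): C 1.000, H 2.337
Multiply by 3: C 3.00, H 7.01 → C3H7
Empirical-formula mass = 43.09 g/mol
n = 86.8 / 43.09 = 2.01 ≈ 2
Molecular formula = (C3H7)×2 = C6H14

C6H14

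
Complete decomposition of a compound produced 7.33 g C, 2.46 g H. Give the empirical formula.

n(C) = 7.33/12.01 = 0.6103, n(H) = 2.46/1.008 = 2.44
Smallest is C at 0.6103 mol; normalising gives C 1.000, H 3.999
→ CH4

CH4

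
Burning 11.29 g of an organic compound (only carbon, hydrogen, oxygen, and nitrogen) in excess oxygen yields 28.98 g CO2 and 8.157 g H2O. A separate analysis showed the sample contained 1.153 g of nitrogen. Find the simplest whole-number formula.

C8H11NO

mol C = 28.98 / 44.01 = 0.6585; mass C = 0.6585 × 12.01 = 7.908 g
mol H = 2 × (8.157 / 18.02) = 0.9053; mass H = 0.9053 × 1.008 = 0.9126 g
mol N = 1.153 / 14.01 = 0.08230
mass O = 11.29 − (9.974) = 1.316 g → mol O = 0.08225
Smallest is O at 0.08225 mol; normalising gives C 8.006, H 11.007, N 1.001, O 1.000
→ C8H11NO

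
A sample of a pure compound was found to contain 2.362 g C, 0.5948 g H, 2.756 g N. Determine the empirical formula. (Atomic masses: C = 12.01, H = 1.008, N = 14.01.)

n(C) = 2.362/12.01 = 0.1967, n(H) = 0.5948/1.008 = 0.5901, n(N) = 2.756/14.01 = 0.1967
Ratios (÷ 0.1967): C 1.000, H 3.000, N 1.000
→ CH3N

CH3N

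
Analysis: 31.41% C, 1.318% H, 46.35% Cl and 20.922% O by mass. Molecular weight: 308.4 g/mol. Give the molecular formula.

C8H4Cl4O4

Assume 100 g: 31.41 g C, 1.318 g H, 46.35 g Cl, 20.922 g O.
C: 31.41 g ÷ 12.01 g/mol = 2.615 mol
H: 1.318 g ÷ 1.008 g/mol = 1.308 mol
Cl: 46.35 g ÷ 35.45 g/mol = 1.307 mol
O: 20.922 g ÷ 16.00 g/mol = 1.308 mol
Divide by the smallest (1.307 mol Cl): C 2.000, H 1.000, Cl 1.000, O 1.000
Ratio ≈ 2:1:1:1, so the empirical formula is C2HClO
Empirical-formula mass = 76.48 g/mol
n = 308.4 / 76.48 = 4.03 ≈ 4
Molecular formula = (C2HClO)×4 = C8H4Cl4O4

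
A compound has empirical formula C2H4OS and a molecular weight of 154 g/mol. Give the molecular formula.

C4H8O2S2

Empirical-formula mass = 76.12 g/mol
n = 154 / 76.12 = 2.02 ≈ 2
Molecular formula = (C2H4OS)2 = C4H8O2S2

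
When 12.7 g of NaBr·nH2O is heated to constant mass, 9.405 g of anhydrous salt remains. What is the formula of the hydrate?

NaBr·2H2O

Mass of water lost = 12.7 − 9.405 = 3.295 g → 3.295 / 18.02 = 0.1829 mol H2O
Molar mass of NaBr = 102.89 g/mol → mol NaBr = 9.405 / 102.89 = 0.09141
n = 0.1829 / 0.09141 = 2.00 ≈ 2 → NaBr·2H2O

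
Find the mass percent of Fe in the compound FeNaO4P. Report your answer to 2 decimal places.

32.13%

Molar mass = 1(55.85) + 1(22.99) + 4(16.00) + 1(30.97) = 173.810 g/mol
Mass of Fe per mole = 1 × 55.85 = 55.850 g
% Fe = 55.850 / 173.810 × 100 = 32.13%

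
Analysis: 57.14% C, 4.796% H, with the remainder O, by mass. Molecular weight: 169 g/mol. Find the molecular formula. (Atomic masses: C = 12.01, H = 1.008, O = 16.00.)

Assume 100 g: 57.14 g C, 4.796 g H, 38.064 g O.
n(C) = 57.14/12.01 = 4.758, n(H) = 4.796/1.008 = 4.758, n(O) = 38.064/16.00 = 2.379
Smallest is O at 2.379 mol; normalising gives C 2.000, H 2.000, O 1.000
≈ 2:2:1 → C2H2O
Empirical-formula mass = 42.04 g/mol
n = 169 / 42.04 = 4.02 ≈ 4
Molecular formula = (C2H2O)×4 = C8H8O4

C8H8O4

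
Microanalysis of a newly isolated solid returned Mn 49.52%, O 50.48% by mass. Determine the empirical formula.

Mn2O7

Assume 100 g: 49.52 g Mn, 50.48 g O.
Mn: 49.52 g ÷ 54.94 g/mol = 0.9013 mol
O: 50.48 g ÷ 16.00 g/mol = 3.155 mol
Ratios (÷ 0.9013): Mn 1.000, O 3.500
Scaling by 2: Mn 2.00, O 7.00 → Mn2O7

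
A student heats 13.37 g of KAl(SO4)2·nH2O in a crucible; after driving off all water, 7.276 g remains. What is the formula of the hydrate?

Mass of water lost = 13.37 − 7.276 = 6.094 g → 6.094 / 18.02 = 0.3382 mol H2O
Molar mass of KAl(SO4)2 = 258.22 g/mol → mol KAl(SO4)2 = 7.276 / 258.22 = 0.02818
n = 0.3382 / 0.02818 = 12.00 ≈ 12 → KAl(SO4)2·12H2O

KAl(SO4)2·12H2O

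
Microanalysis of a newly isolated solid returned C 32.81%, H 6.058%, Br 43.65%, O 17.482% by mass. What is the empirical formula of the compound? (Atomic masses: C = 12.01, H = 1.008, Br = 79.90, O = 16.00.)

Assume 100 g: 32.81 g C, 6.058 g H, 43.65 g Br, 17.482 g O.
n(C) = 32.81/12.01 = 2.732, n(H) = 6.058/1.008 = 6.01, n(Br) = 43.65/79.90 = 0.5463, n(O) = 17.482/16.00 = 1.093
Divide by the smallest (0.5463 mol Br): C 5.001, H 11.001, Br 1.000, O 2.000
Ratio ≈ 5:11:1:2, so the empirical formula is C5H11BrO2

C5H11BrO2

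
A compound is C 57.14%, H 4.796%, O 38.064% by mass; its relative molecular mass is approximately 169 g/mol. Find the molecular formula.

Assume 100 g: 57.14 g C, 4.796 g H, 38.064 g O.
n(C) = 57.14/12.01 = 4.758, n(H) = 4.796/1.008 = 4.758, n(O) = 38.064/16.00 = 2.379
Divide by the smallest (2.379 mol O): C 2.000, H 2.000, O 1.000
Ratio ≈ 2:2:1, so the empirical formula is C2H2O
Empirical-formula mass = 42.04 g/mol
n = 169 / 42.04 = 4.02 ≈ 4
Molecular formula = (C2H2O)×4 = C8H8O4

C8H8O4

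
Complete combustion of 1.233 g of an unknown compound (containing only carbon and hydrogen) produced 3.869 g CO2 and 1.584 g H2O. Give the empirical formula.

mol C = 3.869 / 44.01 = 0.08791; mass C = 0.08791 × 12.01 = 1.056 g
mol H = 2 × (1.584 / 18.02) = 0.1758; mass H = 0.1758 × 1.008 = 0.1772 g
Divide by the smallest (0.08791 mol C): C 1.000, H 2.000
→ CH2

CH2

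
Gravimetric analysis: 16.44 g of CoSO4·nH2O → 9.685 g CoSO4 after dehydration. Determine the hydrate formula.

Mass of water lost = 16.44 − 9.685 = 6.755 g → 6.755 / 18.02 = 0.3749 mol H2O
Molar mass of CoSO4 = 155.00 g/mol → mol CoSO4 = 9.685 / 155.00 = 0.06248
n = 0.3749 / 0.06248 = 6.00 ≈ 6 → CoSO4·6H2O

CoSO4·6H2O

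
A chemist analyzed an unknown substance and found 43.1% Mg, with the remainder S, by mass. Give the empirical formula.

MgS

Assume 100 g: 43.1 g Mg, 56.9 g S.
Mg: 43.1 g ÷ 24.31 g/mol = 1.773 mol
S: 56.9 g ÷ 32.07 g/mol = 1.774 mol
Smallest is Mg at 1.773 mol; normalising gives Mg 1.000, S 1.001
→ MgS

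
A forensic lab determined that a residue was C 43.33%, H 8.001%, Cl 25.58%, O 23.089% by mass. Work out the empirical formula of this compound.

C5H11ClO2

Assume 100 g: 43.33 g C, 8.001 g H, 25.58 g Cl, 23.089 g O.
C: 43.33 g ÷ 12.01 g/mol = 3.608 mol
H: 8.001 g ÷ 1.008 g/mol = 7.937 mol
Cl: 25.58 g ÷ 35.45 g/mol = 0.7216 mol
O: 23.089 g ÷ 16.00 g/mol = 1.443 mol
Divide by the smallest (0.7216 mol Cl): C 5.000, H 11.000, Cl 1.000, O 2.000
→ C5H11ClO2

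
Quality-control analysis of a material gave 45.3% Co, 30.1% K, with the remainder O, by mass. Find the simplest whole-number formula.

Assume 100 g: 45.3 g Co, 30.1 g K, 24.6 g O.
Co: 45.3 g ÷ 58.93 g/mol = 0.7687 mol
K: 30.1 g ÷ 39.10 g/mol = 0.7698 mol
O: 24.6 g ÷ 16.00 g/mol = 1.538 mol
Divide by the smallest (0.7687 mol Co): Co 1.000, K 1.001, O 2.000
→ CoKO2

CoKO2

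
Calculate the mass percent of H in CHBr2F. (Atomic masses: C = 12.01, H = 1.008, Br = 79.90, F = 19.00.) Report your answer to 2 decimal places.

Molar mass = 1(12.01) + 1(1.008) + 2(79.90) + 1(19.00) = 191.818 g/mol
Mass of H per mole = 1 × 1.008 = 1.008 g
% H = 1.008 / 191.818 × 100 = 0.53%

0.53%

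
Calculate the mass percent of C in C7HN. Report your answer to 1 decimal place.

Molar mass = 7(12.01) + 1(1.008) + 1(14.01) = 99.088 g/mol
Mass of C per mole = 7 × 12.01 = 84.070 g
% C = 84.070 / 99.088 × 100 = 84.8%

84.8%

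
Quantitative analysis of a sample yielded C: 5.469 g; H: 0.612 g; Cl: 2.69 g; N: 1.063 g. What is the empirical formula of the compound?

C6H8ClN

n(C) = 5.469/12.01 = 0.4554, n(H) = 0.612/1.008 = 0.6071, n(Cl) = 2.69/35.45 = 0.07588, n(N) = 1.063/14.01 = 0.07587
Divide by the smallest (0.07587 mol N): C 6.002, H 8.002, Cl 1.000, N 1.000
≈ 6:8:1:1 → C6H8ClN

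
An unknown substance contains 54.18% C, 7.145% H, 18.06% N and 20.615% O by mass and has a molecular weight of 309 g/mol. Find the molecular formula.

C14H22N4O4

Assume 100 g: 54.18 g C, 7.145 g H, 18.06 g N, 20.615 g O.
n(C) = 54.18/12.01 = 4.511, n(H) = 7.145/1.008 = 7.088, n(N) = 18.06/14.01 = 1.289, n(O) = 20.615/16.00 = 1.288
Ratios (÷ 1.288): C 3.501, H 5.501, N 1.000, O 1.000
Scaling by 2: C 7.00, H 11.00, N 2.00, O 2.00 → C7H11N2O2
Empirical-formula mass = 155.18 g/mol
n = 309 / 155.18 = 1.99 ≈ 2
Molecular formula = (C7H11N2O2)×2 = C14H22N4O4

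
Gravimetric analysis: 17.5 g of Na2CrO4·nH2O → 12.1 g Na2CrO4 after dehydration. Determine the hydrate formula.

Mass of water lost = 17.5 − 12.1 = 5.4 g → 5.4 / 18.02 = 0.2997 mol H2O
Molar mass of Na2CrO4 = 161.98 g/mol → mol Na2CrO4 = 12.1 / 161.98 = 0.0747
n = 0.2997 / 0.0747 = 4.01 ≈ 4 → Na2CrO4·4H2O

Na2CrO4·4H2O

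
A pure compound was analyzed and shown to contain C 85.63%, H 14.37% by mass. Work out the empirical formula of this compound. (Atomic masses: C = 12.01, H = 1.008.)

CH2

Assume 100 g: 85.63 g C, 14.37 g H.
C: 85.63 g ÷ 12.01 g/mol = 7.13 mol
H: 14.37 g ÷ 1.008 g/mol = 14.26 mol
Ratios (÷ 7.13): C 1.000, H 1.999
→ CH2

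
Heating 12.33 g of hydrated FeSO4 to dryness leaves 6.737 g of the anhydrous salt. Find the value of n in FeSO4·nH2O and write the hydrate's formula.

FeSO4·7H2O

Mass of water lost = 12.33 − 6.737 = 5.593 g → 5.593 / 18.02 = 0.3104 mol H2O
Molar mass of FeSO4 = 151.92 g/mol → mol FeSO4 = 6.737 / 151.92 = 0.04435
n = 0.3104 / 0.04435 = 7.00 ≈ 7 → FeSO4·7H2O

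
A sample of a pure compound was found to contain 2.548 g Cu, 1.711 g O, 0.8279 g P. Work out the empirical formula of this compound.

Cu3O8P2

Moles — Cu: 2.548 / 63.55 = 0.04009 mol; O: 1.711 / 16.00 = 0.1069 mol; P: 0.8279 / 30.97 = 0.02673 mol
Smallest is P at 0.02673 mol; normalising gives Cu 1.500, O 4.000, P 1.000
Multiply by 2: Cu 3.00, O 8.00, P 2.00 → Cu3O8P2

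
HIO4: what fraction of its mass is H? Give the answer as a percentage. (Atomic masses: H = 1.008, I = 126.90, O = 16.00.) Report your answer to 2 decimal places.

Molar mass = 1(1.008) + 1(126.90) + 4(16.00) = 191.908 g/mol
Mass of H per mole = 1 × 1.008 = 1.008 g
% H = 1.008 / 191.908 × 100 = 0.53%

0.53%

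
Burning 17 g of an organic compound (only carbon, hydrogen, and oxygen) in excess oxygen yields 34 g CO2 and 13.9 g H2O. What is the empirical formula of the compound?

C2H4O

mol C = 34 / 44.01 = 0.7726; mass C = 0.7726 × 12.01 = 9.278 g
mol H = 2 × (13.9 / 18.02) = 1.543; mass H = 1.543 × 1.008 = 1.555 g
mass O = 17 − (10.83) = 6.167 g → mol O = 0.3854
Divide by the smallest (0.3854 mol O): C 2.004, H 4.003, O 1.000
→ C2H4O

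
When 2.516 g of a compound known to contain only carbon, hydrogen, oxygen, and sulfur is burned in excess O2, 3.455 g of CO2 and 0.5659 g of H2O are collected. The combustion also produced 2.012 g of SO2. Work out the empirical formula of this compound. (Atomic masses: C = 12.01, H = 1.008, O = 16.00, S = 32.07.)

C5H4O2S2

mol C = 3.455 / 44.01 = 0.07850; mass C = 0.07850 × 12.01 = 0.9428 g
mol H = 2 × (0.5659 / 18.02) = 0.06281; mass H = 0.06281 × 1.008 = 0.06331 g
mol S = 2.012 / 64.07 = 0.03140; mass S = 1.007 g
mass O = 2.516 − (2.013) = 0.5027 g → mol O = 0.03142
Smallest is S at 0.0314 mol; normalising gives C 2.500, H 2.000, O 1.001, S 1.000
Multiply by 2: C 5.00, H 4.00, O 2.00, S 2.00 → C5H4O2S2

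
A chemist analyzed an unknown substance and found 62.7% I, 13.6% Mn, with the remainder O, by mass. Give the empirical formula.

I2MnO6

Assume 100 g: 62.7 g I, 13.6 g Mn, 23.7 g O.
n(I) = 62.7/126.90 = 0.4941, n(Mn) = 13.6/54.94 = 0.2475, n(O) = 23.7/16.00 = 1.481
Ratios (÷ 0.2475): I 1.996, Mn 1.000, O 5.984
≈ 2:1:6 → I2MnO6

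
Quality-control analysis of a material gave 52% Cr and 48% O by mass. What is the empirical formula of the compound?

Assume 100 g: 52 g Cr, 48 g O.
Cr: 52 g ÷ 52.00 g/mol = 1 mol
O: 48 g ÷ 16.00 g/mol = 3 mol
Smallest is Cr at 1 mol; normalising gives Cr 1.000, O 3.000
Ratio ≈ 1:3, so the empirical formula is CrO3

CrO3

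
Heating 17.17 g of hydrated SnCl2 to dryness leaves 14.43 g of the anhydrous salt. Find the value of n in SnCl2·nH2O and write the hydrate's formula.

Mass of water lost = 17.17 − 14.43 = 2.74 g → 2.74 / 18.02 = 0.1521 mol H2O
Molar mass of SnCl2 = 189.61 g/mol → mol SnCl2 = 14.43 / 189.61 = 0.0761
n = 0.1521 / 0.0761 = 2.00 ≈ 2 → SnCl2·2H2O

SnCl2·2H2O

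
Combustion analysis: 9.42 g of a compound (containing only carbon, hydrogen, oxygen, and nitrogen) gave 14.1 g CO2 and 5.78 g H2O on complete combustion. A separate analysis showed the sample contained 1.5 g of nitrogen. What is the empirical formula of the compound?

mol C = 14.1 / 44.01 = 0.3204; mass C = 0.3204 × 12.01 = 3.848 g
mol H = 2 × (5.78 / 18.02) = 0.6415; mass H = 0.6415 × 1.008 = 0.6466 g
mol N = 1.5 / 14.01 = 0.1071
mass O = 9.42 − (5.994) = 3.426 g → mol O = 0.2141
Divide by the smallest (0.1071 mol N): C 2.992, H 5.992, N 1.000, O 2.000
→ C3H6NO2

C3H6NO2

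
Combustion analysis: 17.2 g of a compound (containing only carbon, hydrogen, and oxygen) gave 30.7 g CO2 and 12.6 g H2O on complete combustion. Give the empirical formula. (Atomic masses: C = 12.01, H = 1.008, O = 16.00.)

C3H6O2

mol C = 30.7 / 44.01 = 0.6976; mass C = 0.6976 × 12.01 = 8.378 g
mol H = 2 × (12.6 / 18.02) = 1.398; mass H = 1.398 × 1.008 = 1.410 g
mass O = 17.2 − (9.787) = 7.413 g → mol O = 0.4633
Divide by the smallest (0.4633 mol O): C 1.506, H 3.019, O 1.000
×2: C 3.01, H 6.04, O 2.00 → C3H6O2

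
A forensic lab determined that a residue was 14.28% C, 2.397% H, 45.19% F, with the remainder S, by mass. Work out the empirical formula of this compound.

Assume 100 g: 14.28 g C, 2.397 g H, 45.19 g F, 38.133 g S.
C: 14.28 g ÷ 12.01 g/mol = 1.189 mol
H: 2.397 g ÷ 1.008 g/mol = 2.378 mol
F: 45.19 g ÷ 19.00 g/mol = 2.378 mol
S: 38.133 g ÷ 32.07 g/mol = 1.189 mol
Divide by the smallest (1.189 mol C): C 1.000, H 2.000, F 2.000, S 1.000
≈ 1:2:2:1 → CH2F2S

CH2F2S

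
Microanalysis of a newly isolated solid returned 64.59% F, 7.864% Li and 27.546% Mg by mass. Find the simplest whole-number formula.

Assume 100 g: 64.59 g F, 7.864 g Li, 27.546 g Mg.
F: 64.59 g ÷ 19.00 g/mol = 3.399 mol
Li: 7.864 g ÷ 6.94 g/mol = 1.133 mol
Mg: 27.546 g ÷ 24.31 g/mol = 1.133 mol
Smallest is Mg at 1.133 mol; normalising gives F 3.000, Li 1.000, Mg 1.000
≈ 3:1:1 → F3LiMg

F3LiMg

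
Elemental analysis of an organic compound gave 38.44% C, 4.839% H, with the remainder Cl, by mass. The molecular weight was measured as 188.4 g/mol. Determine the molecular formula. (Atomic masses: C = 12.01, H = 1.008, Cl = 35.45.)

Assume 100 g: 38.44 g C, 4.839 g H, 56.721 g Cl.
C: 38.44 g ÷ 12.01 g/mol = 3.201 mol
H: 4.839 g ÷ 1.008 g/mol = 4.801 mol
Cl: 56.721 g ÷ 35.45 g/mol = 1.6 mol
Ratios (÷ 1.6): C 2.000, H 3.000, Cl 1.000
→ C2H3Cl
Empirical-formula mass = 62.49 g/mol
n = 188.4 / 62.49 = 3.01 ≈ 3
Molecular formula = (C2H3Cl)×3 = C6H9Cl3

C6H9Cl3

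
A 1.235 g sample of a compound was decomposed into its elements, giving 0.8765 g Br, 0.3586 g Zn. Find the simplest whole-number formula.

n(Br) = 0.8765/79.90 = 0.01097, n(Zn) = 0.3586/65.38 = 0.005485
Smallest is Zn at 0.005485 mol; normalising gives Br 2.000, Zn 1.000
Ratio ≈ 2:1, so the empirical formula is Br2Zn

Br2Zn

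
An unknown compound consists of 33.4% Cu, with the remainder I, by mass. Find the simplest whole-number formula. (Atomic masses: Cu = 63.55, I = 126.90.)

CuI

Assume 100 g: 33.4 g Cu, 66.6 g I.
Cu: 33.4 g ÷ 63.55 g/mol = 0.5256 mol
I: 66.6 g ÷ 126.90 g/mol = 0.5248 mol
Divide by the smallest (0.5248 mol I): Cu 1.001, I 1.000
Ratio ≈ 1:1, so the empirical formula is CuI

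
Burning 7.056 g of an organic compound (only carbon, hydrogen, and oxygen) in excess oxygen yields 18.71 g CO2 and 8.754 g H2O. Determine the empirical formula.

mol C = 18.71 / 44.01 = 0.4251; mass C = 0.4251 × 12.01 = 5.106 g
mol H = 2 × (8.754 / 18.02) = 0.9716; mass H = 0.9716 × 1.008 = 0.9794 g
mass O = 7.056 − (6.085) = 0.9708 g → mol O = 0.06068
Divide by the smallest (0.06068 mol O): C 7.007, H 16.013, O 1.000
→ C7H16O

C7H16O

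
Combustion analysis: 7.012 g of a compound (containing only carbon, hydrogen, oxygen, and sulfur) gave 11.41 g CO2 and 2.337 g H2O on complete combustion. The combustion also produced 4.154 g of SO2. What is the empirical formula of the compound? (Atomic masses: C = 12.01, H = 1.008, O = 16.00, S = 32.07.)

C8H8O3S2

mol C = 11.41 / 44.01 = 0.2593; mass C = 0.2593 × 12.01 = 3.114 g
mol H = 2 × (2.337 / 18.02) = 0.2594; mass H = 0.2594 × 1.008 = 0.2615 g
mol S = 4.154 / 64.07 = 0.06484; mass S = 2.079 g
mass O = 7.012 − (5.454) = 1.558 g → mol O = 0.09735
Ratios (÷ 0.06484): C 3.999, H 4.001, O 1.501, S 1.000
Multiply by 2: C 8.00, H 8.00, O 3.00, S 2.00 → C8H8O3S2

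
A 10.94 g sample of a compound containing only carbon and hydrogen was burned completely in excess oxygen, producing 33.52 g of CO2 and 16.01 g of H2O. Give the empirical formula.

mol C = 33.52 / 44.01 = 0.7616; mass C = 0.7616 × 12.01 = 9.147 g
mol H = 2 × (16.01 / 18.02) = 1.777; mass H = 1.777 × 1.008 = 1.791 g
Smallest is C at 0.7616 mol; normalising gives C 1.000, H 2.333
Scaling by 3: C 3.00, H 7.00 → C3H7

C3H7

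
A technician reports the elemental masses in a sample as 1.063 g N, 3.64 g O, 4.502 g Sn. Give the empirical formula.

N2O6Sn

Moles — N: 1.063 / 14.01 = 0.07587 mol; O: 3.64 / 16.00 = 0.2275 mol; Sn: 4.502 / 118.71 = 0.03792 mol
Smallest is Sn at 0.03792 mol; normalising gives N 2.001, O 5.999, Sn 1.000
≈ 2:6:1 → N2O6Sn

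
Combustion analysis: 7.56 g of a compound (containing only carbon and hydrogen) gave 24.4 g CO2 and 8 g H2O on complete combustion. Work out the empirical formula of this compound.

mol C = 24.4 / 44.01 = 0.5544; mass C = 0.5544 × 12.01 = 6.659 g
mol H = 2 × (8 / 18.02) = 0.8879; mass H = 0.8879 × 1.008 = 0.8950 g
Smallest is C at 0.5544 mol; normalising gives C 1.000, H 1.601
Scaling by 5: C 5.00, H 8.01 → C5H8

C5H8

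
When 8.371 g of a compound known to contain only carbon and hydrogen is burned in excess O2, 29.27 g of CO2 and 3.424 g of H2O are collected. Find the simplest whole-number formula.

C7H4

mol C = 29.27 / 44.01 = 0.6651; mass C = 0.6651 × 12.01 = 7.988 g
mol H = 2 × (3.424 / 18.02) = 0.3800; mass H = 0.3800 × 1.008 = 0.3831 g
Divide by the smallest (0.38 mol H): C 1.750, H 1.000
Multiply by 4: C 7.00, H 4.00 → C7H4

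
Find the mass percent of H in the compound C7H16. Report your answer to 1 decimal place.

Molar mass = 7(12.01) + 16(1.008) = 100.198 g/mol
Mass of H per mole = 16 × 1.008 = 16.128 g
% H = 16.128 / 100.198 × 100 = 16.1%

16.1%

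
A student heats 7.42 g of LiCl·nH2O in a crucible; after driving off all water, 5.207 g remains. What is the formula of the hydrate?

Mass of water lost = 7.42 − 5.207 = 2.213 g → 2.213 / 18.02 = 0.1228 mol H2O
Molar mass of LiCl = 42.39 g/mol → mol LiCl = 5.207 / 42.39 = 0.1228
n = 0.1228 / 0.1228 = 1.00 ≈ 1 → LiCl·H2O

LiCl·H2O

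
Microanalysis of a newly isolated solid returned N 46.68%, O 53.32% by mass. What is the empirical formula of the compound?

Assume 100 g: 46.68 g N, 53.32 g O.
N: 46.68 g ÷ 14.01 g/mol = 3.332 mol
O: 53.32 g ÷ 16.00 g/mol = 3.333 mol
Smallest is N at 3.332 mol; normalising gives N 1.000, O 1.000
≈ 1:1 → NO

NO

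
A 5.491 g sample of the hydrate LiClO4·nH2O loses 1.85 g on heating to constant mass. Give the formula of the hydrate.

LiClO4·3H2O

Mass of anhydrous LiClO4 = 5.491 − 1.85 = 3.641 g
mol H2O = 1.85 / 18.02 = 0.1027
Molar mass of LiClO4 = 106.39 g/mol → mol LiClO4 = 3.641 / 106.39 = 0.03422
n = 0.1027 / 0.03422 = 3.00 ≈ 3 → LiClO4·3H2O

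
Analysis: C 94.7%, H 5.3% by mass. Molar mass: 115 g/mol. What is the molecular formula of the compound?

Assume 100 g: 94.7 g C, 5.3 g H.
n(C) = 94.7/12.01 = 7.885, n(H) = 5.3/1.008 = 5.258
Divide by the smallest (5.258 mol H): C 1.500, H 1.000
Multiply by 2: C 3.00, H 2.00 → C3H2
Empirical-formula mass = 38.05 g/mol
n = 115 / 38.05 = 3.02 ≈ 3
Molecular formula = (C3H2)×3 = C9H6

C9H6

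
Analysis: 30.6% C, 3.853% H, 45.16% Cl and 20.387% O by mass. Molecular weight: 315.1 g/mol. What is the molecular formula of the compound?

Assume 100 g: 30.6 g C, 3.853 g H, 45.16 g Cl, 20.387 g O.
C: 30.6 g ÷ 12.01 g/mol = 2.548 mol
H: 3.853 g ÷ 1.008 g/mol = 3.822 mol
Cl: 45.16 g ÷ 35.45 g/mol = 1.274 mol
O: 20.387 g ÷ 16.00 g/mol = 1.274 mol
Ratios (÷ 1.274): C 2.000, H 3.001, Cl 1.000, O 1.000
≈ 2:3:1:1 → C2H3ClO
Empirical-formula mass = 78.49 g/mol
n = 315.1 / 78.49 = 4.01 ≈ 4
Molecular formula = (C2H3ClO)×4 = C8H12Cl4O4

C8H12Cl4O4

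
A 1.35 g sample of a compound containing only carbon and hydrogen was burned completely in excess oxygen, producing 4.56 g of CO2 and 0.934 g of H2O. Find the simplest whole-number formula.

mol C = 4.56 / 44.01 = 0.1036; mass C = 0.1036 × 12.01 = 1.244 g
mol H = 2 × (0.934 / 18.02) = 0.1037; mass H = 0.1037 × 1.008 = 0.1045 g
Smallest is C at 0.1036 mol; normalising gives C 1.000, H 1.000
→ CH

CH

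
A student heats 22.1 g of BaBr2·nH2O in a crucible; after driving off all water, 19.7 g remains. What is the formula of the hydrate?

Mass of water lost = 22.1 − 19.7 = 2.4 g → 2.4 / 18.02 = 0.1332 mol H2O
Molar mass of BaBr2 = 297.13 g/mol → mol BaBr2 = 19.7 / 297.13 = 0.0663
n = 0.1332 / 0.0663 = 2.01 ≈ 2 → BaBr2·2H2O

BaBr2·2H2O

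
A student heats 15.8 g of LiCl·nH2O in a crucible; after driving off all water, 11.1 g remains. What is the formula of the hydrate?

Mass of water lost = 15.8 − 11.1 = 4.7 g → 4.7 / 18.02 = 0.2608 mol H2O
Molar mass of LiCl = 42.39 g/mol → mol LiCl = 11.1 / 42.39 = 0.2619
n = 0.2608 / 0.2619 = 1.00 ≈ 1 → LiCl·H2O

LiCl·H2O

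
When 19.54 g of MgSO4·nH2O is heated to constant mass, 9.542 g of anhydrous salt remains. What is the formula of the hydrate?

MgSO4·7H2O

Mass of water lost = 19.54 − 9.542 = 9.998 g → 9.998 / 18.02 = 0.5548 mol H2O
Molar mass of MgSO4 = 120.38 g/mol → mol MgSO4 = 9.542 / 120.38 = 0.07927
n = 0.5548 / 0.07927 = 7.00 ≈ 7 → MgSO4·7H2O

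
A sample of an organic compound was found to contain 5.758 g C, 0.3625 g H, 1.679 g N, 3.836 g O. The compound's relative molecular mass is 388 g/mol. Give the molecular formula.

C: 5.758 g ÷ 12.01 g/mol = 0.4794 mol
H: 0.3625 g ÷ 1.008 g/mol = 0.3596 mol
N: 1.679 g ÷ 14.01 g/mol = 0.1198 mol
O: 3.836 g ÷ 16.00 g/mol = 0.2397 mol
Ratios (÷ 0.1198): C 4.001, H 3.001, N 1.000, O 2.001
≈ 4:3:1:2 → C4H3NO2
Empirical-formula mass = 97.07 g/mol
n = 388 / 97.07 = 4.00 ≈ 4
Molecular formula = (C4H3NO2)×4 = C16H12N4O8

C16H12N4O8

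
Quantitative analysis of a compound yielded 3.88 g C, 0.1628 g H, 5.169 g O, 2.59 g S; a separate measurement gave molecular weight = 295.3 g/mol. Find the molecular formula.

n(C) = 3.88/12.01 = 0.3231, n(H) = 0.1628/1.008 = 0.1615, n(O) = 5.169/16.00 = 0.3231, n(S) = 2.59/32.07 = 0.08076
Smallest is S at 0.08076 mol; normalising gives C 4.000, H 2.000, O 4.000, S 1.000
Ratio ≈ 4:2:4:1, so the empirical formula is C4H2O4S
Empirical-formula mass = 146.13 g/mol
n = 295.3 / 146.13 = 2.02 ≈ 2
Molecular formula = (C4H2O4S)×2 = C8H4O8S2

C8H4O8S2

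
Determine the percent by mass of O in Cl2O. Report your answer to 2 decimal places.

18.41%

Molar mass = 2(35.45) + 1(16.00) = 86.900 g/mol
Mass of O per mole = 1 × 16.00 = 16.000 g
% O = 16.000 / 86.900 × 100 = 18.41%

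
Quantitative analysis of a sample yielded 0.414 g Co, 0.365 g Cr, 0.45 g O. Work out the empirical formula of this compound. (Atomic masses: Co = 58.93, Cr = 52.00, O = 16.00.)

Moles — Co: 0.414 / 58.93 = 0.007025 mol; Cr: 0.365 / 52.00 = 0.007019 mol; O: 0.45 / 16.00 = 0.02813 mol
Smallest is Cr at 0.007019 mol; normalising gives Co 1.001, Cr 1.000, O 4.007
≈ 1:1:4 → CoCrO4

CoCrO4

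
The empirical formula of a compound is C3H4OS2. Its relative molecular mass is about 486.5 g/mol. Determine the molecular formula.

Empirical-formula mass = 120.20 g/mol
n = 486.5 / 120.20 = 4.05 ≈ 4
Molecular formula = (C3H4OS2)4 = C12H16O4S8

C12H16O4S8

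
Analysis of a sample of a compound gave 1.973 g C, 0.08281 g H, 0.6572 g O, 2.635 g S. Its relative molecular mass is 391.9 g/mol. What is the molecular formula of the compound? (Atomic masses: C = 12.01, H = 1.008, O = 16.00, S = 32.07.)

C: 1.973 g ÷ 12.01 g/mol = 0.1643 mol
H: 0.08281 g ÷ 1.008 g/mol = 0.08215 mol
O: 0.6572 g ÷ 16.00 g/mol = 0.04108 mol
S: 2.635 g ÷ 32.07 g/mol = 0.08216 mol
Smallest is O at 0.04108 mol; normalising gives C 4.000, H 2.000, O 1.000, S 2.000
≈ 4:2:1:2 → C4H2OS2
Empirical-formula mass = 130.20 g/mol
n = 391.9 / 130.20 = 3.01 ≈ 3
Molecular formula = (C4H2OS2)×3 = C12H6O3S6

C12H6O3S6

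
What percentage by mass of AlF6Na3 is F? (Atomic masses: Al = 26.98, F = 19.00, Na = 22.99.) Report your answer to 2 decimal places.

54.30%

Molar mass = 1(26.98) + 6(19.00) + 3(22.99) = 209.950 g/mol
Mass of F per mole = 6 × 19.00 = 114.000 g
% F = 114.000 / 209.950 × 100 = 54.30%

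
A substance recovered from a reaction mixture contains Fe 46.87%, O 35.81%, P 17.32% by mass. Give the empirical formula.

Fe3O8P2

Assume 100 g: 46.87 g Fe, 35.81 g O, 17.32 g P.
Moles — Fe: 46.87 / 55.85 = 0.8392 mol; O: 35.81 / 16.00 = 2.238 mol; P: 17.32 / 30.97 = 0.5593 mol
Ratios (÷ 0.5593): Fe 1.501, O 4.002, P 1.000
×2: Fe 3.00, O 8.00, P 2.00 → Fe3O8P2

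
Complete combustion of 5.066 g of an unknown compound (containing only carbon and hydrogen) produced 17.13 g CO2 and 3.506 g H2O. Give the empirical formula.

CH

mol C = 17.13 / 44.01 = 0.3892; mass C = 0.3892 × 12.01 = 4.675 g
mol H = 2 × (3.506 / 18.02) = 0.3891; mass H = 0.3891 × 1.008 = 0.3922 g
Divide by the smallest (0.3891 mol H): C 1.000, H 1.000
→ CH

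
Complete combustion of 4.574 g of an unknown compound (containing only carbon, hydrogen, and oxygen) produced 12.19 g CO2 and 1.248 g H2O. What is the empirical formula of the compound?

C4H2O

mol C = 12.19 / 44.01 = 0.2770; mass C = 0.2770 × 12.01 = 3.327 g
mol H = 2 × (1.248 / 18.02) = 0.1385; mass H = 0.1385 × 1.008 = 0.1396 g
mass O = 4.574 − (3.466) = 1.108 g → mol O = 0.06924
Smallest is O at 0.06924 mol; normalising gives C 4.000, H 2.001, O 1.000
≈ 4:2:1 → C4H2O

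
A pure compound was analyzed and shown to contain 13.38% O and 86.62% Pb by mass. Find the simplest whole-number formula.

O2Pb

Assume 100 g: 13.38 g O, 86.62 g Pb.
n(O) = 13.38/16.00 = 0.8363, n(Pb) = 86.62/207.2 = 0.4181
Divide by the smallest (0.4181 mol Pb): O 2.000, Pb 1.000
≈ 2:1 → O2Pb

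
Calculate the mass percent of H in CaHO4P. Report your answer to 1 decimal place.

0.7%

Molar mass = 1(40.08) + 1(1.008) + 4(16.00) + 1(30.97) = 136.058 g/mol
Mass of H per mole = 1 × 1.008 = 1.008 g
% H = 1.008 / 136.058 × 100 = 0.7%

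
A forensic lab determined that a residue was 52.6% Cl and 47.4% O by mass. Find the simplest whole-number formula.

ClO2

Assume 100 g: 52.6 g Cl, 47.4 g O.
Cl: 52.6 g ÷ 35.45 g/mol = 1.484 mol
O: 47.4 g ÷ 16.00 g/mol = 2.962 mol
Divide by the smallest (1.484 mol Cl): Cl 1.000, O 1.997
Ratio ≈ 1:2, so the empirical formula is ClO2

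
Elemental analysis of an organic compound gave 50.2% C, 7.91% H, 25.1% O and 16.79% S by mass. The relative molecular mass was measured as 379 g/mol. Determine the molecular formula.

C16H30O6S2

Assume 100 g: 50.2 g C, 7.91 g H, 25.1 g O, 16.79 g S.
n(C) = 50.2/12.01 = 4.18, n(H) = 7.91/1.008 = 7.847, n(O) = 25.1/16.00 = 1.569, n(S) = 16.79/32.07 = 0.5235
Divide by the smallest (0.5235 mol S): C 7.984, H 14.989, O 2.996, S 1.000
Ratio ≈ 8:15:3:1, so the empirical formula is C8H15O3S
Empirical-formula mass = 191.27 g/mol
n = 379 / 191.27 = 1.98 ≈ 2
Molecular formula = (C8H15O3S)×2 = C16H30O6S2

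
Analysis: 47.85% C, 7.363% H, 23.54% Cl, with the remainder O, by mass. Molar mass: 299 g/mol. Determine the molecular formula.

C12H22Cl2O4

Assume 100 g: 47.85 g C, 7.363 g H, 23.54 g Cl, 21.247 g O.
Moles — C: 47.85 / 12.01 = 3.984 mol; H: 7.363 / 1.008 = 7.305 mol; Cl: 23.54 / 35.45 = 0.664 mol; O: 21.247 / 16.00 = 1.328 mol
Ratios (÷ 0.664): C 6.000, H 11.000, Cl 1.000, O 2.000
≈ 6:11:1:2 → C6H11ClO2
Empirical-formula mass = 150.60 g/mol
n = 299 / 150.60 = 1.99 ≈ 2
Molecular formula = (C6H11ClO2)×2 = C12H22Cl2O4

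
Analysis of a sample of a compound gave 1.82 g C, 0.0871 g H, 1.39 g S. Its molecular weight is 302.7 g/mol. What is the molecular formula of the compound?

C14H8S4

n(C) = 1.82/12.01 = 0.1515, n(H) = 0.0871/1.008 = 0.08641, n(S) = 1.39/32.07 = 0.04334
Divide by the smallest (0.04334 mol S): C 3.496, H 1.994, S 1.000
Multiply by 2: C 6.99, H 3.99, S 2.00 → C7H4S2
Empirical-formula mass = 152.24 g/mol
n = 302.7 / 152.24 = 1.99 ≈ 2
Molecular formula = (C7H4S2)×2 = C14H8S4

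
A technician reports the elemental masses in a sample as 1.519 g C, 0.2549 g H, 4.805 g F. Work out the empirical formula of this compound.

n(C) = 1.519/12.01 = 0.1265, n(H) = 0.2549/1.008 = 0.2529, n(F) = 4.805/19.00 = 0.2529
Ratios (÷ 0.1265): C 1.000, H 1.999, F 2.000
≈ 1:2:2 → CH2F2

CH2F2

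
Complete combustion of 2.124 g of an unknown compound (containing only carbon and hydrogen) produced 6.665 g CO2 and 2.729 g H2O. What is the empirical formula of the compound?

CH2

mol C = 6.665 / 44.01 = 0.1514; mass C = 0.1514 × 12.01 = 1.819 g
mol H = 2 × (2.729 / 18.02) = 0.3029; mass H = 0.3029 × 1.008 = 0.3053 g
Ratios (÷ 0.1514): C 1.000, H 2.000
→ CH2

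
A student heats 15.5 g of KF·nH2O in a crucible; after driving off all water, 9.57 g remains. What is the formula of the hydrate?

Mass of water lost = 15.5 − 9.57 = 5.93 g → 5.93 / 18.02 = 0.3291 mol H2O
Molar mass of KF = 58.10 g/mol → mol KF = 9.57 / 58.10 = 0.1647
n = 0.3291 / 0.1647 = 2.00 ≈ 2 → KF·2H2O

KF·2H2O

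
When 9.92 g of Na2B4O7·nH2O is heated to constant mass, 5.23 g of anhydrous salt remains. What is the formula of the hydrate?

Mass of water lost = 9.92 − 5.23 = 4.69 g → 4.69 / 18.02 = 0.2603 mol H2O
Molar mass of Na2B4O7 = 201.22 g/mol → mol Na2B4O7 = 5.23 / 201.22 = 0.02599
n = 0.2603 / 0.02599 = 10.01 ≈ 10 → Na2B4O7·10H2O

Na2B4O7·10H2O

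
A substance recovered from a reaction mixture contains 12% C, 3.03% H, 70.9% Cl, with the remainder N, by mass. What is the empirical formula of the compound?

Assume 100 g: 12 g C, 3.03 g H, 70.9 g Cl, 14.07 g N.
n(C) = 12/12.01 = 0.9992, n(H) = 3.03/1.008 = 3.006, n(Cl) = 70.9/35.45 = 2, n(N) = 14.07/14.01 = 1.004
Smallest is C at 0.9992 mol; normalising gives C 1.000, H 3.008, Cl 2.002, N 1.005
≈ 1:3:2:1 → CH3Cl2N

CH3Cl2N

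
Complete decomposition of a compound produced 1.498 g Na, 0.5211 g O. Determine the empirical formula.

Moles — Na: 1.498 / 22.99 = 0.06516 mol; O: 0.5211 / 16.00 = 0.03257 mol
Ratios (÷ 0.03257): Na 2.001, O 1.000
≈ 2:1 → Na2O

Na2O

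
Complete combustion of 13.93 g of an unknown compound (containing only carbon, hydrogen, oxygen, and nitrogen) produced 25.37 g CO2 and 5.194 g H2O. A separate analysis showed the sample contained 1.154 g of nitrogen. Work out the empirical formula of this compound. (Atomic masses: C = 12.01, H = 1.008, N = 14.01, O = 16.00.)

C7H7NO4

mol C = 25.37 / 44.01 = 0.5765; mass C = 0.5765 × 12.01 = 6.923 g
mol H = 2 × (5.194 / 18.02) = 0.5765; mass H = 0.5765 × 1.008 = 0.5811 g
mol N = 1.154 / 14.01 = 0.08237
mass O = 13.93 − (8.658) = 5.272 g → mol O = 0.3295
Smallest is N at 0.08237 mol; normalising gives C 6.998, H 6.999, N 1.000, O 4.000
→ C7H7NO4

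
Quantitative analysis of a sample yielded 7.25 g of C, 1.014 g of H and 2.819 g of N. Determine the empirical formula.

C3H5N

Moles — C: 7.25 / 12.01 = 0.6037 mol; H: 1.014 / 1.008 = 1.006 mol; N: 2.819 / 14.01 = 0.2012 mol
Divide by the smallest (0.2012 mol N): C 3.000, H 4.999, N 1.000
≈ 3:5:1 → C3H5N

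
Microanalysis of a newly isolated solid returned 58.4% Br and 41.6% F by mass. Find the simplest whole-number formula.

BrF3

Assume 100 g: 58.4 g Br, 41.6 g F.
Br: 58.4 g ÷ 79.90 g/mol = 0.7309 mol
F: 41.6 g ÷ 19.00 g/mol = 2.189 mol
Ratios (÷ 0.7309): Br 1.000, F 2.996
→ BrF3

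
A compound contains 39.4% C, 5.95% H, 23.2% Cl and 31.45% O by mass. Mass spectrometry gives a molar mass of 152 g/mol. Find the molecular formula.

Assume 100 g: 39.4 g C, 5.95 g H, 23.2 g Cl, 31.45 g O.
C: 39.4 g ÷ 12.01 g/mol = 3.281 mol
H: 5.95 g ÷ 1.008 g/mol = 5.903 mol
Cl: 23.2 g ÷ 35.45 g/mol = 0.6544 mol
O: 31.45 g ÷ 16.00 g/mol = 1.966 mol
Ratios (÷ 0.6544): C 5.013, H 9.020, Cl 1.000, O 3.004
≈ 5:9:1:3 → C5H9ClO3
Empirical-formula mass = 152.57 g/mol
n = 152 / 152.57 = 1.00 ≈ 1
Molecular formula = empirical formula = C5H9ClO3

C5H9ClO3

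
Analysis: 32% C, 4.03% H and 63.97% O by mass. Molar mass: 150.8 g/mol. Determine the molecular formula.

Assume 100 g: 32 g C, 4.03 g H, 63.97 g O.
n(C) = 32/12.01 = 2.664, n(H) = 4.03/1.008 = 3.998, n(O) = 63.97/16.00 = 3.998
Smallest is C at 2.664 mol; normalising gives C 1.000, H 1.501, O 1.501
×2: C 2.00, H 3.00, O 3.00 → C2H3O3
Empirical-formula mass = 75.04 g/mol
n = 150.8 / 75.04 = 2.01 ≈ 2
Molecular formula = (C2H3O3)×2 = C4H6O6

C4H6O6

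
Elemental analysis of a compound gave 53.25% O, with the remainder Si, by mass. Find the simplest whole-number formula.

Assume 100 g: 53.25 g O, 46.75 g Si.
n(O) = 53.25/16.00 = 3.328, n(Si) = 46.75/28.09 = 1.664
Smallest is Si at 1.664 mol; normalising gives O 2.000, Si 1.000
≈ 2:1 → O2Si

O2Si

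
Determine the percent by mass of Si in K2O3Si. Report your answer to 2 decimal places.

18.21%

Molar mass = 2(39.10) + 3(16.00) + 1(28.09) = 154.290 g/mol
Mass of Si per mole = 1 × 28.09 = 28.090 g
% Si = 28.090 / 154.290 × 100 = 18.21%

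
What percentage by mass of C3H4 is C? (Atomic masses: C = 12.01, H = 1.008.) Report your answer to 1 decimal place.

89.9%

Molar mass = 3(12.01) + 4(1.008) = 40.062 g/mol
Mass of C per mole = 3 × 12.01 = 36.030 g
% C = 36.030 / 40.062 × 100 = 89.9%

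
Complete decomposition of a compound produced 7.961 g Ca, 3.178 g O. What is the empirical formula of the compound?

CaO

n(Ca) = 7.961/40.08 = 0.1986, n(O) = 3.178/16.00 = 0.1986
Smallest is O at 0.1986 mol; normalising gives Ca 1.000, O 1.000
→ CaO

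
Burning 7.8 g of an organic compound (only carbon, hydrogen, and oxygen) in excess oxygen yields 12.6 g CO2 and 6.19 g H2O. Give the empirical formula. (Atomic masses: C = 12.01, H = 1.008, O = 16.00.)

mol C = 12.6 / 44.01 = 0.2863; mass C = 0.2863 × 12.01 = 3.438 g
mol H = 2 × (6.19 / 18.02) = 0.6870; mass H = 0.6870 × 1.008 = 0.6925 g
mass O = 7.8 − (4.131) = 3.669 g → mol O = 0.2293
Ratios (÷ 0.2293): C 1.248, H 2.996, O 1.000
×4: C 4.99, H 11.98, O 4.00 → C5H12O4

C5H12O4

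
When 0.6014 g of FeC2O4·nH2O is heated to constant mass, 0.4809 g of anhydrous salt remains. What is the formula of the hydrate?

Mass of water lost = 0.6014 − 0.4809 = 0.1205 g → 0.1205 / 18.02 = 0.006687 mol H2O
Molar mass of FeC2O4 = 143.87 g/mol → mol FeC2O4 = 0.4809 / 143.87 = 0.003343
n = 0.006687 / 0.003343 = 2.00 ≈ 2 → FeC2O4·2H2O

FeC2O4·2H2O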